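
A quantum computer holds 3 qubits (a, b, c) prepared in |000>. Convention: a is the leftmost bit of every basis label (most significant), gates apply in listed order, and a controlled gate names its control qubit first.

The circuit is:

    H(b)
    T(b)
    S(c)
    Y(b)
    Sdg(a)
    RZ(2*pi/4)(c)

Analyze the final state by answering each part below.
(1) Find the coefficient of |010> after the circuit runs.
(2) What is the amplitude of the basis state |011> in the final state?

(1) The amplitude on |010> is sqrt(2)*exp(I*pi/4)/2.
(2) The amplitude on |011> is 0.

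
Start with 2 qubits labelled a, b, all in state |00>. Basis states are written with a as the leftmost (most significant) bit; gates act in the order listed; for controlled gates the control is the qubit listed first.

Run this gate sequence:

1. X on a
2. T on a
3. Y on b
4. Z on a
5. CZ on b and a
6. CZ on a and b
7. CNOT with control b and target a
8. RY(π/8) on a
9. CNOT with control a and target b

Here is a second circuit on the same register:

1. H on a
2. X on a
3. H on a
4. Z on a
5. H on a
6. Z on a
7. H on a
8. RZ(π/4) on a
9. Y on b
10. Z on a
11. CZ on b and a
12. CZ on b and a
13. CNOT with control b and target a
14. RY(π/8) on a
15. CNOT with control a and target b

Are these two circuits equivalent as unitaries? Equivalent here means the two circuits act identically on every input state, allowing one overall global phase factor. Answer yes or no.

Yes: on every input state the two circuits agree up to one overall phase factor.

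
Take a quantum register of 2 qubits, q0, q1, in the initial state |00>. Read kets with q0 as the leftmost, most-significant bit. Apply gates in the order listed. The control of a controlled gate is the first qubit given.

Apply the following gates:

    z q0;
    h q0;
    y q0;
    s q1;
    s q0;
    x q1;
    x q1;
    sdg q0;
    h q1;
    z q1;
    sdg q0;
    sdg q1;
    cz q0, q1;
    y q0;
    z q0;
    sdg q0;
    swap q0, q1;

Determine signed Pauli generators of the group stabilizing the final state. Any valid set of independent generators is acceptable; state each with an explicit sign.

The stabilizer group can be generated by -YZ, -ZX, among other valid generating sets. Key observation: gates 5-8 undo each other exactly, leaving only the rest of the circuit to track.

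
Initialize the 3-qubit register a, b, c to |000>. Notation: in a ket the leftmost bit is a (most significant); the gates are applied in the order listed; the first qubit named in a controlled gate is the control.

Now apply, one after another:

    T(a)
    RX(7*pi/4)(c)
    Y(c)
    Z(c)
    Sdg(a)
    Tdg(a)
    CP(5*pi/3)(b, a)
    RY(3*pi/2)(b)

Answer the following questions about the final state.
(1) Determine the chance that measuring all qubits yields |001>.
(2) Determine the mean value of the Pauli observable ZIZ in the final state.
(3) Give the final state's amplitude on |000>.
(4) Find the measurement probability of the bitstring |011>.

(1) Outcome |001> occurs with probability sqrt(2)/8 + 1/4.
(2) In the final state, ZIZ has expectation -sqrt(2)/2.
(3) |000> carries amplitude sqrt(4 - 2*sqrt(2))/4 in the final state.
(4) Outcome |011> occurs with probability sqrt(2)/8 + 1/4.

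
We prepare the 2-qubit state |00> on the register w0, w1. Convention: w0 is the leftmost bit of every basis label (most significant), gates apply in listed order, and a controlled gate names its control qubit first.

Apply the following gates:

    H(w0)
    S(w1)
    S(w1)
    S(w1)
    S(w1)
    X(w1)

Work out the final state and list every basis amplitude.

After the circuit, the state carries amplitude 0 on |00>, sqrt(2)/2 on |01>, 0 on |10>, sqrt(2)/2 on |11>.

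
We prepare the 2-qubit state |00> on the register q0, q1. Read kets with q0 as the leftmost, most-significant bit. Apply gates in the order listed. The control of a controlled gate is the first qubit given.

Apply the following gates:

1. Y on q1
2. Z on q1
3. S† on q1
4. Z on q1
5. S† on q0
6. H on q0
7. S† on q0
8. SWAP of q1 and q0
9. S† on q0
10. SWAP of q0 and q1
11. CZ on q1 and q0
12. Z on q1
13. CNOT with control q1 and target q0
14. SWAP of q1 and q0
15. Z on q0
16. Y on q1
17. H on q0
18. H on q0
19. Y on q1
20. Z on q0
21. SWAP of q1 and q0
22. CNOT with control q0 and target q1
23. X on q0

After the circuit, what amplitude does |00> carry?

The amplitude on |00> is sqrt(2)*I/2. Key observation: gates 14-21 undo each other exactly, leaving only the rest of the circuit to track.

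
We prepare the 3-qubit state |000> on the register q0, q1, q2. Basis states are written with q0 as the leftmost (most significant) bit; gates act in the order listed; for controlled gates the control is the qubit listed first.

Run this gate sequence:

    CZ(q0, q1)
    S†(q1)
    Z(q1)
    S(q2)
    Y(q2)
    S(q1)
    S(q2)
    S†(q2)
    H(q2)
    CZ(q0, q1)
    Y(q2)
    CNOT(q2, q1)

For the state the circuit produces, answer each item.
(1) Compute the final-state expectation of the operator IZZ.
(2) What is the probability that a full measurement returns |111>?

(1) The expectation value of IZZ is 1.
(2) Outcome |111> occurs with probability 0.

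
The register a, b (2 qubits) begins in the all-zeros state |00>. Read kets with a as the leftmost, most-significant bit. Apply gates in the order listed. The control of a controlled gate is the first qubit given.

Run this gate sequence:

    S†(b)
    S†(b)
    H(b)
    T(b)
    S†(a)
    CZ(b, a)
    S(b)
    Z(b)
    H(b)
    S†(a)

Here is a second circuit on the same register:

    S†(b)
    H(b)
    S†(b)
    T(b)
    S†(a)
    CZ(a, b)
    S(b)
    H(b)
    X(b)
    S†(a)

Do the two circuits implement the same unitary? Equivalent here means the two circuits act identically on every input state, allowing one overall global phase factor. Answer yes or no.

No: there is an input state on which the two circuits produce genuinely different outputs (not merely differing by a phase).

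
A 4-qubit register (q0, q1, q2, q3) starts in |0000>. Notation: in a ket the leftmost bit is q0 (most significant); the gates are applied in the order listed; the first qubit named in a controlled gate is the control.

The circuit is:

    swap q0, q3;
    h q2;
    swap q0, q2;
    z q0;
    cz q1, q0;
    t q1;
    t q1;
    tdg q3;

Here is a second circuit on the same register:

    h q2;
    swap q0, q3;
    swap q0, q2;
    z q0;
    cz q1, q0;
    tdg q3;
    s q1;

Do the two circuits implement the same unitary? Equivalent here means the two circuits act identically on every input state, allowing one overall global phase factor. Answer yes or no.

Yes — the two circuits implement the same unitary up to a global phase.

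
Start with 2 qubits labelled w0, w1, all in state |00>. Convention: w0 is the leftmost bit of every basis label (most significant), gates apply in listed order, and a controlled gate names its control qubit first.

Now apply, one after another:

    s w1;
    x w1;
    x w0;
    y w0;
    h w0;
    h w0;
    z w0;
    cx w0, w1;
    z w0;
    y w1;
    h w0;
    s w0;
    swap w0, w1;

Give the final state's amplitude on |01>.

The amplitude on |01> is -sqrt(2)*I/2.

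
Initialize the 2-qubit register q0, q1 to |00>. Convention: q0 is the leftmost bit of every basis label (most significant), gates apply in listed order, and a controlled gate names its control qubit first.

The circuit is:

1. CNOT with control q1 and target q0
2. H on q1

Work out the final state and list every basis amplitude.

After the circuit, the state carries amplitude sqrt(2)/2 on |00>, sqrt(2)/2 on |01>, 0 on |10>, 0 on |11>.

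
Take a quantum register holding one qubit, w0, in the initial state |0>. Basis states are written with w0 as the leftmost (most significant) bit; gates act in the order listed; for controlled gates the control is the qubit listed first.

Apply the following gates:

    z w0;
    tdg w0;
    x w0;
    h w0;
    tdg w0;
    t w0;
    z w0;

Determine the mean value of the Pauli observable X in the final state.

In the final state, X has expectation 1.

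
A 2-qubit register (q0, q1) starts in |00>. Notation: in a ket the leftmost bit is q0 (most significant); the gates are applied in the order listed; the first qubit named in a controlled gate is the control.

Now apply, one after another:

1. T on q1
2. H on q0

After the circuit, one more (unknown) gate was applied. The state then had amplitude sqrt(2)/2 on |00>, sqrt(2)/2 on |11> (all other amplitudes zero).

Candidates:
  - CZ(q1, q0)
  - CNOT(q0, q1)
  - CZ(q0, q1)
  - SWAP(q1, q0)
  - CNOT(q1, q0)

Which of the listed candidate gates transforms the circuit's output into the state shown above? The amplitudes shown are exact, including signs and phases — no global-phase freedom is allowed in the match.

It was CNOT(q0, q1) that produced the state shown.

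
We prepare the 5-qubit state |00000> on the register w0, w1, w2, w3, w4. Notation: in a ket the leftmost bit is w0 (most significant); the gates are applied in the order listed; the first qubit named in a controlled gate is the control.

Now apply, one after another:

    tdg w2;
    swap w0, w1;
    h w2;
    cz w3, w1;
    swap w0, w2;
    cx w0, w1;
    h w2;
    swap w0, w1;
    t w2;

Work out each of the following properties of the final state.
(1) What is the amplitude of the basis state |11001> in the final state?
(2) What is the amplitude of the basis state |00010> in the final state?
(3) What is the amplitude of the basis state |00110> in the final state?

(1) |11001> carries amplitude 0 in the final state.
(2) |00010> carries amplitude 0 in the final state.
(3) The final state's coefficient on |00110> equals 0.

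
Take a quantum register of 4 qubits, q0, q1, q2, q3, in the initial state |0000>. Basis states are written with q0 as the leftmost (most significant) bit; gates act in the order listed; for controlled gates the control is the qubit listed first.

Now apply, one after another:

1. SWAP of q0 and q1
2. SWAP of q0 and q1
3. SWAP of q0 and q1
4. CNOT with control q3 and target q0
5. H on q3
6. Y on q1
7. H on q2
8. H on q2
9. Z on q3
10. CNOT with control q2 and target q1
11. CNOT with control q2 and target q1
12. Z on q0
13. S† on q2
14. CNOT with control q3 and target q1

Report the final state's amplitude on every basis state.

After the circuit, the state carries amplitude -sqrt(2)*I/2 on |0001>, sqrt(2)*I/2 on |0100>, and 0 on every other basis state. Key observation: gates 2-3 undo each other exactly, leaving only the rest of the circuit to track.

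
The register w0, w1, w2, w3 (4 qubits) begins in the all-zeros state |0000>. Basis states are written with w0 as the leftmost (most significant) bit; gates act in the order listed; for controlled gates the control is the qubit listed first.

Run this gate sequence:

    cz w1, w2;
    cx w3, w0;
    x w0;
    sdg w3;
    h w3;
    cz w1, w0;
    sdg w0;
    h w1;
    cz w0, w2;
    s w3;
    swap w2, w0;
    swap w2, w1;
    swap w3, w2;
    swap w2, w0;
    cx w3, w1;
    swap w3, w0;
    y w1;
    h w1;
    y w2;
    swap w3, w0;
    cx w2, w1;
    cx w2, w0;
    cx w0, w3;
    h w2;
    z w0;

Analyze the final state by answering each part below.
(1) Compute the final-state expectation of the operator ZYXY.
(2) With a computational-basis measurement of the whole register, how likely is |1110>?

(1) The observable ZYXY averages to -1.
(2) The probability of measuring |1110> is 1/16.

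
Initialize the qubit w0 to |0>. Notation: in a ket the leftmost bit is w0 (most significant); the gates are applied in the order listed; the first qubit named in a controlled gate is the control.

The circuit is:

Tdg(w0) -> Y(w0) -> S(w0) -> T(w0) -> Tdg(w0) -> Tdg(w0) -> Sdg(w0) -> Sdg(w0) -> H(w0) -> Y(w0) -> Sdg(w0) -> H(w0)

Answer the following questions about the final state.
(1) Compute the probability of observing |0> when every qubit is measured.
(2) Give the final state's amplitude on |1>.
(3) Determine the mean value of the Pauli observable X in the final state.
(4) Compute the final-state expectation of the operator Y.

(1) The probability of measuring |0> is 1/2.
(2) The final state's coefficient on |1> equals (1 - I)*exp(3*I*pi/4)/2.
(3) The expectation value of X is 0.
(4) In the final state, Y has expectation 1.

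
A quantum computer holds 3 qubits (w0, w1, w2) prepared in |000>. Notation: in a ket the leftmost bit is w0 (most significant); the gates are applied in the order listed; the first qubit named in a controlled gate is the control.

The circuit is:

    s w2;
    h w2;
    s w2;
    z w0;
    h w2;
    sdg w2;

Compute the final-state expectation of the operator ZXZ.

In the final state, ZXZ has expectation 0.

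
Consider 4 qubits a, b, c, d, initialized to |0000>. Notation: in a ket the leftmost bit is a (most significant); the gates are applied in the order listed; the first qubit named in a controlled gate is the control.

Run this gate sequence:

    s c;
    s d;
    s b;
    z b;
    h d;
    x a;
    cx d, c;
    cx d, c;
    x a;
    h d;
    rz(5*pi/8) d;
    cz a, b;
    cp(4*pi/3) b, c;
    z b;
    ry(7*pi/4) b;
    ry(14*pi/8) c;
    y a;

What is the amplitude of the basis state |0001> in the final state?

|0001> carries amplitude 0 in the final state. Key observation: steps 5-10 multiply out to the identity, so the circuit reduces to the remaining gates.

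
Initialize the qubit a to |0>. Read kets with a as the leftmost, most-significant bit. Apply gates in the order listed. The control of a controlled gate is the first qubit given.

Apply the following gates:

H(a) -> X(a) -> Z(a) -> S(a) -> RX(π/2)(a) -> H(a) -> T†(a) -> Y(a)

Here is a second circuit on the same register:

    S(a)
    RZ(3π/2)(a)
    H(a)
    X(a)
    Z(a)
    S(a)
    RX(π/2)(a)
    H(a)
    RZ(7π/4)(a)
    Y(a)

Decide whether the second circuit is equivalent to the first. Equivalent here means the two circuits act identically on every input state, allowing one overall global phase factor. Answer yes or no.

Yes — the two circuits implement the same unitary up to a global phase.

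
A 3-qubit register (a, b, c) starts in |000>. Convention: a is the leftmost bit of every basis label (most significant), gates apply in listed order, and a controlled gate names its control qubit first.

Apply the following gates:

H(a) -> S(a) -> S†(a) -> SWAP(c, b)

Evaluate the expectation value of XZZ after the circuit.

In the final state, XZZ has expectation 1. Key observation: gates 2-3 undo each other exactly, leaving only the rest of the circuit to track.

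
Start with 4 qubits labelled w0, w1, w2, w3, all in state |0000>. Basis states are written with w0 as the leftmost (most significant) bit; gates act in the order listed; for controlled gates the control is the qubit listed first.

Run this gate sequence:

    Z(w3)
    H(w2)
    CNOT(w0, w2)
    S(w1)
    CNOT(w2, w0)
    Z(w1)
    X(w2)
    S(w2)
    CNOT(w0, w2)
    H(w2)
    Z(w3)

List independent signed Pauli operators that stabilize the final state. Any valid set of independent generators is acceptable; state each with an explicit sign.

The stabilizer group can be generated by -YIII, -IIXI, +IZII, +IIIZ, among other valid generating sets.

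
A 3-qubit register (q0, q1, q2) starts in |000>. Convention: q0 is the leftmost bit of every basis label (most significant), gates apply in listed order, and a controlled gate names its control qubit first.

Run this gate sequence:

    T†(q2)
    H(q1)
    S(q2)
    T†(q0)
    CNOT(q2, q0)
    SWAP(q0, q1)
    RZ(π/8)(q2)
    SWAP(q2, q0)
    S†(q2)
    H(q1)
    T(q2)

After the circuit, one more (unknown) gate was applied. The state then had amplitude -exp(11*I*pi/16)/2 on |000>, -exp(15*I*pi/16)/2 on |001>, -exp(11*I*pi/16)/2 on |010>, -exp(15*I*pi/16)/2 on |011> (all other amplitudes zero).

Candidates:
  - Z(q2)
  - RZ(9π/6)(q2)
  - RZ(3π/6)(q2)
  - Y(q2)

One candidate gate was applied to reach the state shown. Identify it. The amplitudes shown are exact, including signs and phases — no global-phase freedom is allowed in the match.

It was RZ(3π/6)(q2) that produced the state shown.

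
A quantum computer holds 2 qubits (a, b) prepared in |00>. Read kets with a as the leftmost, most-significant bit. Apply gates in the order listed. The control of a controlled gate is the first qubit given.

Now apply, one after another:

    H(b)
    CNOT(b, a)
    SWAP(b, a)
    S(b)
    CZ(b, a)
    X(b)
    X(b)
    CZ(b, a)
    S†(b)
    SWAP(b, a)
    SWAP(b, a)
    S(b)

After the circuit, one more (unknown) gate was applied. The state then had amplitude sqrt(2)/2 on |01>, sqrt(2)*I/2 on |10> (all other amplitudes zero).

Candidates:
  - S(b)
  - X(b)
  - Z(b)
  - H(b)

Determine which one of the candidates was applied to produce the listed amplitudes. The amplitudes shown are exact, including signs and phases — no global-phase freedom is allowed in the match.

It was X(b) that produced the state shown. Key observation: gates 3-10 undo each other exactly, leaving only the rest of the circuit to track.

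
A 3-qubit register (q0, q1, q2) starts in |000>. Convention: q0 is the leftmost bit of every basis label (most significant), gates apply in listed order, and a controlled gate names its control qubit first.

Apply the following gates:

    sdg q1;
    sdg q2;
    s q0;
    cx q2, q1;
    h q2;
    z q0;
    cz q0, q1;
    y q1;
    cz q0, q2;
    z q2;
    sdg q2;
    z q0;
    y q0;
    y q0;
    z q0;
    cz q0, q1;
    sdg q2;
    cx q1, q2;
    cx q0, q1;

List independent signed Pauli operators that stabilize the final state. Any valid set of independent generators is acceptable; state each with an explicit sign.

The stabilizer group can be generated by +IIX, +ZII, -IZI, among other valid generating sets. Key observation: steps 12-15 multiply out to the identity, so the circuit reduces to the remaining gates.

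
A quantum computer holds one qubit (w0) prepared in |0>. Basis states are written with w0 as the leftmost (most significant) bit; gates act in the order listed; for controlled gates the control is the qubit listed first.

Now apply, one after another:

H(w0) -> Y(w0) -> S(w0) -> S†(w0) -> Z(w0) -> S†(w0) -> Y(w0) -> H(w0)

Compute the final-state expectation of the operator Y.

The observable Y averages to 1.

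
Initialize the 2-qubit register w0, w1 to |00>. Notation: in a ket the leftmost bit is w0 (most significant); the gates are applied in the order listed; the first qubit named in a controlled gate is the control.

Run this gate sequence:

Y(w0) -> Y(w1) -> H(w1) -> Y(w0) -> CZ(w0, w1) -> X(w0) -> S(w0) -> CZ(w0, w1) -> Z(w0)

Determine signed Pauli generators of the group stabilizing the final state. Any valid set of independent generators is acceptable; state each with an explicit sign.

One valid set of independent stabilizer generators is +IX, -ZI (any independent generating set of the same group is equally correct).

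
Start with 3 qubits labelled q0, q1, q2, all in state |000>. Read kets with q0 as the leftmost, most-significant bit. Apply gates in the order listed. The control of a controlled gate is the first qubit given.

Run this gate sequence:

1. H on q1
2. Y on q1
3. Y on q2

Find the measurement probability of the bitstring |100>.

Outcome |100> occurs with probability 0.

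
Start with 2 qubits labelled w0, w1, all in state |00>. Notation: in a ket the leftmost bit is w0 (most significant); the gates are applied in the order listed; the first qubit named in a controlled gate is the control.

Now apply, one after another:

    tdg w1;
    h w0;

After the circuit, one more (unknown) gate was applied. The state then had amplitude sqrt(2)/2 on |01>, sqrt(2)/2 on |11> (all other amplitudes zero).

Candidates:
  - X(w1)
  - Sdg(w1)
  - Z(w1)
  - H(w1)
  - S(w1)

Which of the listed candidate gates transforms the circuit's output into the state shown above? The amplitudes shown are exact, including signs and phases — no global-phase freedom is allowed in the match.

It was X(w1) that produced the state shown.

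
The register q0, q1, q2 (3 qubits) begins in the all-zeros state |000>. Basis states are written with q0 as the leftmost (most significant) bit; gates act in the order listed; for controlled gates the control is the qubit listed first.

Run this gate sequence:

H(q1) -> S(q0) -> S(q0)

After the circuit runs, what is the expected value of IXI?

The observable IXI averages to 1.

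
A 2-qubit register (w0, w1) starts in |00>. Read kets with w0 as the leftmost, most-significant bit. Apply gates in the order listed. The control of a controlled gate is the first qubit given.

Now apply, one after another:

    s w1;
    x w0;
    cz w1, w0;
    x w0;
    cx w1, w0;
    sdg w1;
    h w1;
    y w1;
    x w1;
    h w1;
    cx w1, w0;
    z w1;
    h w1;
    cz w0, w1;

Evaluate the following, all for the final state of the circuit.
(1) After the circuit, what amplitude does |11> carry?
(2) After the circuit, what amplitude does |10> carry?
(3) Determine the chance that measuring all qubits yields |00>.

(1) The final state's coefficient on |11> equals -sqrt(2)*I/2.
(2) The amplitude on |10> is -sqrt(2)*I/2.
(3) Outcome |00> occurs with probability 0.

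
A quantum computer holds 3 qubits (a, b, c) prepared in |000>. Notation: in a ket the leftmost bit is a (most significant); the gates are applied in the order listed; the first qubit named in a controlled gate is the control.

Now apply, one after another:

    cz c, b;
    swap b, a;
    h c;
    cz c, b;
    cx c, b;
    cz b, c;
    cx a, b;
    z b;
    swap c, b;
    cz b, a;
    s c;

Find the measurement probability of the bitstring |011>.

A full measurement returns |011> with probability 1/2.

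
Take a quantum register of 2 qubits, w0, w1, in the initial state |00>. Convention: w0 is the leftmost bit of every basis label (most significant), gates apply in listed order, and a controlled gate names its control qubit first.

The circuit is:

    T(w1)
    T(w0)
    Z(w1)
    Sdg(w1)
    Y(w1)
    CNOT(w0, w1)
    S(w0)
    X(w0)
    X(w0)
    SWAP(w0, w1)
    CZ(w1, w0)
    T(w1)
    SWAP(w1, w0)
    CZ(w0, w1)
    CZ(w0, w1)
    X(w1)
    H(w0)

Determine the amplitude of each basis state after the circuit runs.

The resulting statevector has amplitude sqrt(2)*I/2 on |00>, 0 on |01>, sqrt(2)*I/2 on |10>, 0 on |11>.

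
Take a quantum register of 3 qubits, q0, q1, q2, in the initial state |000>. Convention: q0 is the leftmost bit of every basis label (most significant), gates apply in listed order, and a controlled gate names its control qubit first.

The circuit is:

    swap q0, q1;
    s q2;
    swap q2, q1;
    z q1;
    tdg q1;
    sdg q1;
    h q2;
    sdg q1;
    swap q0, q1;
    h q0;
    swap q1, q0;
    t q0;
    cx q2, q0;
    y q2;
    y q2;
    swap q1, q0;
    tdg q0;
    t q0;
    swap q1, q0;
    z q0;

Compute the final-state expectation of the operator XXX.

The observable XXX averages to -1. Key observation: the block from step 16 through step 19 cancels to the identity and can be dropped.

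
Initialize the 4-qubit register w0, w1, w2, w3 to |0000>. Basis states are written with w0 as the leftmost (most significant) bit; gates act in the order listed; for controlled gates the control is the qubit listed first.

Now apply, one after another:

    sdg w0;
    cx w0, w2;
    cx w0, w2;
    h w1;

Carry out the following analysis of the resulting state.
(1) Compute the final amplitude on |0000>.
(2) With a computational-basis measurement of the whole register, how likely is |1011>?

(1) |0000> carries amplitude sqrt(2)/2 in the final state. Key observation: gates 2-3 undo each other exactly, leaving only the rest of the circuit to track.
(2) Outcome |1011> occurs with probability 0.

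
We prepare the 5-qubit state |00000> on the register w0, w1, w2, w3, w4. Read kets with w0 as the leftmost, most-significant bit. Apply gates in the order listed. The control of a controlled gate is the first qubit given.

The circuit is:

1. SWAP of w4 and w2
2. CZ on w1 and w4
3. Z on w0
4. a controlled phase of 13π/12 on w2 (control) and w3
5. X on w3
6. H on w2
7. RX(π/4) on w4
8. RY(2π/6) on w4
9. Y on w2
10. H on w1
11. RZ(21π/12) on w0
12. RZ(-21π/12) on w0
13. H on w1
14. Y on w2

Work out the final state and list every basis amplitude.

After the circuit, the state carries amplitude sqrt(6*sqrt(2) + 12)/8 + I*sqrt(4 - 2*sqrt(2))/8 on |00010>, sqrt(2*sqrt(2) + 4)/8 - I*sqrt(12 - 6*sqrt(2))/8 on |00011>, sqrt(6*sqrt(2) + 12)/8 + I*sqrt(4 - 2*sqrt(2))/8 on |00110>, sqrt(2*sqrt(2) + 4)/8 - I*sqrt(12 - 6*sqrt(2))/8 on |00111>, and 0 on every other basis state.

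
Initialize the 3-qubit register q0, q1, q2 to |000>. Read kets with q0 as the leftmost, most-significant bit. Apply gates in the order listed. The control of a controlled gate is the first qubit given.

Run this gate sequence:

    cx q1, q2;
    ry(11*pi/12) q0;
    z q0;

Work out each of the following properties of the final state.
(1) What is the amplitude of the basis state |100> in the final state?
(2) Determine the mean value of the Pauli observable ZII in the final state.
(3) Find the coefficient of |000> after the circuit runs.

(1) |100> carries amplitude -sqrt(3*sqrt(2) + 6)/4 - sqrt(2 - sqrt(2))/4 in the final state.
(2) In the final state, ZII has expectation -sqrt(6)/4 - sqrt(2)/4.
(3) |000> carries amplitude -sqrt(6 - 3*sqrt(2))/4 + sqrt(sqrt(2) + 2)/4 in the final state.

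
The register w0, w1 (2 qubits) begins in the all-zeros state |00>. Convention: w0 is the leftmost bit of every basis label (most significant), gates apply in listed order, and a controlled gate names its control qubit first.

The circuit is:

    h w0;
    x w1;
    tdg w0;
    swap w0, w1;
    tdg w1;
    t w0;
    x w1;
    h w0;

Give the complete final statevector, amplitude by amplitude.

The resulting statevector has amplitude -exp(3*I*pi/4)/2 on |00>, exp(I*pi/4)/2 on |01>, exp(3*I*pi/4)/2 on |10>, -exp(I*pi/4)/2 on |11>.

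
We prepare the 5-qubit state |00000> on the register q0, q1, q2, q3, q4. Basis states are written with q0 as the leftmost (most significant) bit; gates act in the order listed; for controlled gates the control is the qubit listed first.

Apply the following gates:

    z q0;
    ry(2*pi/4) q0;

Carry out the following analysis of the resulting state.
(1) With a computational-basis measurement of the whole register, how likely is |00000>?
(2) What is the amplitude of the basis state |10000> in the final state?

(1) A full measurement returns |00000> with probability 1/2.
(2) |10000> carries amplitude sqrt(2)/2 in the final state.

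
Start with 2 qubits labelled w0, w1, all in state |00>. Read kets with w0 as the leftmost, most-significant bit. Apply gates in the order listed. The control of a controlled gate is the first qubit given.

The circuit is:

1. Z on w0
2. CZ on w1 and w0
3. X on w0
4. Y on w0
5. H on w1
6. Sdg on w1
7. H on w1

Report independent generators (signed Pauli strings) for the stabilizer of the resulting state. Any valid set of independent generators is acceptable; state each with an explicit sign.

The stabilizer group can be generated by +IY, +ZI, among other valid generating sets.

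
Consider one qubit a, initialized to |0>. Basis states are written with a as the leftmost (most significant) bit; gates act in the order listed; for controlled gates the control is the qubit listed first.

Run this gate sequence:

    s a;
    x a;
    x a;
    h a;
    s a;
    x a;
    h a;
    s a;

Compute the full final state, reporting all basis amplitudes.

The final amplitudes are 1/2 + I/2 on |0>, -1/2 - I/2 on |1>. Key observation: gates 2-3 undo each other exactly, leaving only the rest of the circuit to track.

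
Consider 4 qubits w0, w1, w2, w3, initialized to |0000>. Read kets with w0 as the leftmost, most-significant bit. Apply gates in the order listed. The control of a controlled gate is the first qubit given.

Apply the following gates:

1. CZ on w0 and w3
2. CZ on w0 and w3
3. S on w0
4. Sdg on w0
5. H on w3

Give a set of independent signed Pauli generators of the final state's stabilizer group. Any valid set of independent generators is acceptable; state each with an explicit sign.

The stabilizer group can be generated by +IIIX, +ZIII, +IZII, +IIZI, among other valid generating sets. Key observation: steps 1-2 multiply out to the identity, so the circuit reduces to the remaining gates.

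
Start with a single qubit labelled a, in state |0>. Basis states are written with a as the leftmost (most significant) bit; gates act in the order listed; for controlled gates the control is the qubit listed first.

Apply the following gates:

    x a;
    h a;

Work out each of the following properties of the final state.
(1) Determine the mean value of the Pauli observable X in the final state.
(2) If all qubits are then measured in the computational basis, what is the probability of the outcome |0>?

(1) The expectation value of X is -1.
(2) A full measurement returns |0> with probability 1/2.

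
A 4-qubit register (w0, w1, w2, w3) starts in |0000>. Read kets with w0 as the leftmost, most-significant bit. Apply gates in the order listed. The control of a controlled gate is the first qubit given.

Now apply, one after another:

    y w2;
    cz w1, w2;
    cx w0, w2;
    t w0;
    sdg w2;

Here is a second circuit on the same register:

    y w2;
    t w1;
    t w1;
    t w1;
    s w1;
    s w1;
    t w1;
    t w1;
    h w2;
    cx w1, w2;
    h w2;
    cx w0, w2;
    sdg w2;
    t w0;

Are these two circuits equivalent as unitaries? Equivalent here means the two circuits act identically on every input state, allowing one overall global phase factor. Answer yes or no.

No — the two circuits implement different unitaries, even allowing a global phase.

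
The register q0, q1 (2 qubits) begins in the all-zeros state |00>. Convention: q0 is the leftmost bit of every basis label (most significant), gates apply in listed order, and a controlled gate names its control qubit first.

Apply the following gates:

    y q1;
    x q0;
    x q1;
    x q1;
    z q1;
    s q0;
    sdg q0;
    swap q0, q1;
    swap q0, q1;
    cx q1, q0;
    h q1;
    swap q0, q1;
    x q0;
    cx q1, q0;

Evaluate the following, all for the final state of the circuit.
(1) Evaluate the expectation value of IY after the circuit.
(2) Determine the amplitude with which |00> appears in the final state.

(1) The expectation value of IY is 0. Key observation: gates 6-7 undo each other exactly, leaving only the rest of the circuit to track.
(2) |00> carries amplitude sqrt(2)*I/2 in the final state.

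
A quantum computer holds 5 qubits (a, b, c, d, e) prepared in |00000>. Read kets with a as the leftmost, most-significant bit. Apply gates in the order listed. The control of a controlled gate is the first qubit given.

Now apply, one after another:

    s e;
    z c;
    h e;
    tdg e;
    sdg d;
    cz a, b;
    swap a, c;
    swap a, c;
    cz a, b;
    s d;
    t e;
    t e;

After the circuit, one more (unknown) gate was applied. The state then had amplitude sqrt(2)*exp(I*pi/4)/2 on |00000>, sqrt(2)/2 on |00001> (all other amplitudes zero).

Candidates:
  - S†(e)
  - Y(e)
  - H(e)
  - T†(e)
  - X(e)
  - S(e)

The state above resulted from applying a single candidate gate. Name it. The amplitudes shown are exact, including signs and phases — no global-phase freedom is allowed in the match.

It was X(e) that produced the state shown. Key observation: steps 4-11 multiply out to the identity, so the circuit reduces to the remaining gates.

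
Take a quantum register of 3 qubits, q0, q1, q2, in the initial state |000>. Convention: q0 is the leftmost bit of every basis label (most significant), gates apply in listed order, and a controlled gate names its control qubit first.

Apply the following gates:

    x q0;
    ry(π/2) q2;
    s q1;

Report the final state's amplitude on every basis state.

The resulting statevector has amplitude sqrt(2)/2 on |100>, sqrt(2)/2 on |101>, and 0 on every other basis state.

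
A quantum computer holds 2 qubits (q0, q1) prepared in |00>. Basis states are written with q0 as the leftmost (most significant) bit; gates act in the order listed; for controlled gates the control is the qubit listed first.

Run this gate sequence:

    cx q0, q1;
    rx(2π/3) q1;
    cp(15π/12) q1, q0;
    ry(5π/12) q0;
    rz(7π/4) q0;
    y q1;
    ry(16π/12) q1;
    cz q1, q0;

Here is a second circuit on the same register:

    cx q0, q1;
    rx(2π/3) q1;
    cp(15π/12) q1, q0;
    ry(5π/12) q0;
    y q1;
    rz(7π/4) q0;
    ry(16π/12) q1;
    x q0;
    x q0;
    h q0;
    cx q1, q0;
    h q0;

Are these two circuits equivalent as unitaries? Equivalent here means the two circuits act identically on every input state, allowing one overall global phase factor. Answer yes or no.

Yes — the two circuits implement the same unitary up to a global phase.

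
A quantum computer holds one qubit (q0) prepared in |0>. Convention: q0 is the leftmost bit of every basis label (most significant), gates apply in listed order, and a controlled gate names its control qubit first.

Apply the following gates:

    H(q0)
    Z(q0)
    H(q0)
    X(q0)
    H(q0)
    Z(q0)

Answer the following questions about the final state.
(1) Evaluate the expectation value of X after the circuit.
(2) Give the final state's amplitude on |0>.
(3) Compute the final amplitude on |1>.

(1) The expectation value of X is -1.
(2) The amplitude on |0> is sqrt(2)/2.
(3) The amplitude on |1> is -sqrt(2)/2.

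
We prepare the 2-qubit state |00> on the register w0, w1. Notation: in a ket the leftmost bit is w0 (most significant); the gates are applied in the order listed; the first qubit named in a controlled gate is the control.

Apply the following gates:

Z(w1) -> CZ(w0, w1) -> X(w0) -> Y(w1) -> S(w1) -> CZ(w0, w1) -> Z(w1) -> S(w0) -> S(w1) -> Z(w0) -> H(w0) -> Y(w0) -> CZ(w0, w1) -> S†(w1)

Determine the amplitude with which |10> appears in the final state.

The amplitude on |10> is 0.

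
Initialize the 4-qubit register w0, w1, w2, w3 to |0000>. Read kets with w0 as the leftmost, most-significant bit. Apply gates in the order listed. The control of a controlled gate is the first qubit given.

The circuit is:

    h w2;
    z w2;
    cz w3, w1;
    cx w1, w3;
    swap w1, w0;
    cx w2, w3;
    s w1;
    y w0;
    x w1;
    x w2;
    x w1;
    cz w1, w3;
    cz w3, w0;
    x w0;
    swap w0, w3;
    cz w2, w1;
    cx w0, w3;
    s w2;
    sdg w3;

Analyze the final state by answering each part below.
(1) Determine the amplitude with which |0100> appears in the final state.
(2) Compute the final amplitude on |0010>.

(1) The amplitude on |0100> is 0.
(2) The amplitude on |0010> is -sqrt(2)/2.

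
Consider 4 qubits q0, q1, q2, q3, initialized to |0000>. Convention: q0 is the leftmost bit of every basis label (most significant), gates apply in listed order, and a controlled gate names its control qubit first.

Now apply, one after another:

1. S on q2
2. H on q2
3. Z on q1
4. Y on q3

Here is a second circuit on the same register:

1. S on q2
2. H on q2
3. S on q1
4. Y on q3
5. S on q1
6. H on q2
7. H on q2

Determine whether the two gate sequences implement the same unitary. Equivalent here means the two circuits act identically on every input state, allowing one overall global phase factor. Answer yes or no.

Yes: on every input state the two circuits agree up to one overall phase factor.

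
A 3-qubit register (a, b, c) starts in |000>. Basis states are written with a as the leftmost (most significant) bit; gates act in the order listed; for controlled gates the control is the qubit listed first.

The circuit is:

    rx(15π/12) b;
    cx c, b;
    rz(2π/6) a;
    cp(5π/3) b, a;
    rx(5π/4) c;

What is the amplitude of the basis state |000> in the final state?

The amplitude on |000> is (-2 + sqrt(2))*exp(5*I*pi/6)/4.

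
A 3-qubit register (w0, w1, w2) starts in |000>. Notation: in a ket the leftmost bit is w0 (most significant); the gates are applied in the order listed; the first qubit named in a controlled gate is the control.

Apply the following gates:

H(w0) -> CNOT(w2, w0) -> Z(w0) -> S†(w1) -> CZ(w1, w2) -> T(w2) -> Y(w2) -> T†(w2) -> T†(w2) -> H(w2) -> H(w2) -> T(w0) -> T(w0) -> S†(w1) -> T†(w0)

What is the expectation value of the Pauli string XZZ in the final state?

The observable XZZ averages to sqrt(2)/2.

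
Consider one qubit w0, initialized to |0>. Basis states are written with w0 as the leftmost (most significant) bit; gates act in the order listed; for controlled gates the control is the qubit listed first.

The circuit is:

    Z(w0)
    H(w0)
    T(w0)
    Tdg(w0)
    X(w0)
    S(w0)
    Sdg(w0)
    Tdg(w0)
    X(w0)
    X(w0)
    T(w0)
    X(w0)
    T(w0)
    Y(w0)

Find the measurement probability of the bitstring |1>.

The probability of measuring |1> is 1/2.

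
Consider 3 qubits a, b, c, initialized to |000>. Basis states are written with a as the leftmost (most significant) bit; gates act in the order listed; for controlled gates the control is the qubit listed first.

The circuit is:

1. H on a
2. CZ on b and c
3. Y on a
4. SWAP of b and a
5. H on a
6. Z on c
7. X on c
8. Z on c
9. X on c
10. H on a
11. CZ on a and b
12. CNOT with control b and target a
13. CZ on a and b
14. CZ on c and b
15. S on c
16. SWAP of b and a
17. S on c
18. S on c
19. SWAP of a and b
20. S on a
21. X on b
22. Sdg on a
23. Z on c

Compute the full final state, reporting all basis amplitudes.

The resulting statevector has amplitude sqrt(2)*I/2 on |010>, sqrt(2)*I/2 on |100>, and 0 on every other basis state.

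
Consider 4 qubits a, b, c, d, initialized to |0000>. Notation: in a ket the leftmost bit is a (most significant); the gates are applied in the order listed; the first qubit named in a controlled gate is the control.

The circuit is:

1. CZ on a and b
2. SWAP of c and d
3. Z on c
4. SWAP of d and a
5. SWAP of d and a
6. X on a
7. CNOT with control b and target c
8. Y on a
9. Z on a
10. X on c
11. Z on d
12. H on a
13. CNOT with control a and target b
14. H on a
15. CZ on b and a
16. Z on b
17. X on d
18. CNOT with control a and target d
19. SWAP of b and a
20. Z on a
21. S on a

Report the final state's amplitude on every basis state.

After the circuit, the state carries amplitude -I/2 on |0011>, -I/2 on |0110>, 1/2 on |1011>, 1/2 on |1110>, and 0 on every other basis state. Key observation: steps 4-5 multiply out to the identity, so the circuit reduces to the remaining gates.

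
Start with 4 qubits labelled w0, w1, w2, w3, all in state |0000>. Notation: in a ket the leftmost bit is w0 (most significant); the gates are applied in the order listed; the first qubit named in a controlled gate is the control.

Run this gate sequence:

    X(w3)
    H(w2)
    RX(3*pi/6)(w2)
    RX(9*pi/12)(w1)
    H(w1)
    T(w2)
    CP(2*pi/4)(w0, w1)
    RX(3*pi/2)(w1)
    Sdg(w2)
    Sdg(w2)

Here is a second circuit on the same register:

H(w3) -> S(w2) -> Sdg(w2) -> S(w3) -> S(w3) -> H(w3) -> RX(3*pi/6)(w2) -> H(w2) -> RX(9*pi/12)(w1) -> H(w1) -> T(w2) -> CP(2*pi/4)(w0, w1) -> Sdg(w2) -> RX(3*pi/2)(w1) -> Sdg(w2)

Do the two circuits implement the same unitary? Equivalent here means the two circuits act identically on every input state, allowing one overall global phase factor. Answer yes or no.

No — the two circuits implement different unitaries, even allowing a global phase.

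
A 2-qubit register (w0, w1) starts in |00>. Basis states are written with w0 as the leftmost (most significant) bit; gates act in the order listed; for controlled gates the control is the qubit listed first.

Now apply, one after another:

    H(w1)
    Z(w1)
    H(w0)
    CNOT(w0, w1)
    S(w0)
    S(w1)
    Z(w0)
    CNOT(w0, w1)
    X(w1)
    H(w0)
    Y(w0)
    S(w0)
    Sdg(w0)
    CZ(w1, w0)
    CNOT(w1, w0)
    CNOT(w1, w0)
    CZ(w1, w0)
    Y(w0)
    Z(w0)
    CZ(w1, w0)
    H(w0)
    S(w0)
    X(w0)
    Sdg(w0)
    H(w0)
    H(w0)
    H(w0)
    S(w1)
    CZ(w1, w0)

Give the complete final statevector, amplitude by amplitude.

After the circuit, the state carries amplitude sqrt(2)/2 on |00>, 0 on |01>, 0 on |10>, sqrt(2)/2 on |11>. Key observation: the block from step 14 through step 17 cancels to the identity and can be dropped.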